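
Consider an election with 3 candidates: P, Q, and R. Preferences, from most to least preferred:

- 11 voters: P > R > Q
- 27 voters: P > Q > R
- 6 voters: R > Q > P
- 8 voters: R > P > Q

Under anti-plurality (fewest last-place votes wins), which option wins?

P

Last-place votes: P 6, Q 19, R 27.
P is ranked last by the fewest voters, so P wins.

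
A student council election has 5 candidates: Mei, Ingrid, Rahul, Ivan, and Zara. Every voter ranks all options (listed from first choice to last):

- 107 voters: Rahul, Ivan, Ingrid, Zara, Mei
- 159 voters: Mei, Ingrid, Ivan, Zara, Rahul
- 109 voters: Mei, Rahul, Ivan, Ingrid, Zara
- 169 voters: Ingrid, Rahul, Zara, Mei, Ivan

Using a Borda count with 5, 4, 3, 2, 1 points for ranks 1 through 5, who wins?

Mei: 107·1 + 159·5 + 109·5 + 169·2 = 1785
Ingrid: 107·3 + 159·4 + 109·2 + 169·5 = 2020
Rahul: 107·5 + 159·1 + 109·4 + 169·4 = 1806
Ivan: 107·4 + 159·3 + 109·3 + 169·1 = 1401
Zara: 107·2 + 159·2 + 109·1 + 169·3 = 1148
Ingrid has the highest Borda score (2020).

Ingrid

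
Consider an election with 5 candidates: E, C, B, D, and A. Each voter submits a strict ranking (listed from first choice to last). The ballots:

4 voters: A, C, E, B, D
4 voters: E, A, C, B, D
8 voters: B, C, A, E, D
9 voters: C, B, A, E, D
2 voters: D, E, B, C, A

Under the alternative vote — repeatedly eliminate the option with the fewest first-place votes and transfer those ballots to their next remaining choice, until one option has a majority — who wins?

Round 1: E 4, C 9, B 8, D 2, A 4. Eliminate D.
Round 2: E 6, C 9, B 8, A 4. Eliminate A.
Round 3: E 6, C 13, B 8. Eliminate E.
Round 4: C 17, B 10. C has a majority.

C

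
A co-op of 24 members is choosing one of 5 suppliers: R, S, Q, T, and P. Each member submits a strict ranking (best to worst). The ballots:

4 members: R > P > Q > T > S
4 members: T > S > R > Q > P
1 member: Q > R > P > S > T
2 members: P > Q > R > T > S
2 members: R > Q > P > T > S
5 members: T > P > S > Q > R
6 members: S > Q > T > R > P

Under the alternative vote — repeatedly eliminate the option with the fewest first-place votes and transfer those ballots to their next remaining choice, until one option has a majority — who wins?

Round 1: R 6, S 6, Q 1, T 9, P 2. Eliminate Q.
Round 2: R 7, S 6, T 9, P 2. Eliminate P.
Round 3: R 9, S 6, T 9. Eliminate S.
Round 4: R 9, T 15. T has a majority.

T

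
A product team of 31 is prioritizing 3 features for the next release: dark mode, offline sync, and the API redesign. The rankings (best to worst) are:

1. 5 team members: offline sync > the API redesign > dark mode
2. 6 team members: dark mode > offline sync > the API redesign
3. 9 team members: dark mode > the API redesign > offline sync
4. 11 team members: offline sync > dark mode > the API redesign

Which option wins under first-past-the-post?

First-place votes: dark mode 15, offline sync 16, the API redesign 0.
offline sync has the most first-place votes.

offline sync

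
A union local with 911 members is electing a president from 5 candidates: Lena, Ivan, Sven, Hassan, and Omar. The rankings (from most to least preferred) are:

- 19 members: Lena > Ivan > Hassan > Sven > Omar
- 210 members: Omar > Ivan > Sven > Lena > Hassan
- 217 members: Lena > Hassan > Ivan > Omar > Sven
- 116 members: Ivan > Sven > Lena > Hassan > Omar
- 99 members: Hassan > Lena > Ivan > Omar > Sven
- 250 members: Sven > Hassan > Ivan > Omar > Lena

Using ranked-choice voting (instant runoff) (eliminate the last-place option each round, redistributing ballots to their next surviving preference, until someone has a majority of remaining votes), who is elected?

Sven

Round 1: Lena 236, Ivan 116, Sven 250, Hassan 99, Omar 210. Eliminate Hassan.
Round 2: Lena 335, Ivan 116, Sven 250, Omar 210. Eliminate Ivan.
Round 3: Lena 335, Sven 366, Omar 210. Eliminate Omar.
Round 4: Lena 335, Sven 576. Sven has a majority.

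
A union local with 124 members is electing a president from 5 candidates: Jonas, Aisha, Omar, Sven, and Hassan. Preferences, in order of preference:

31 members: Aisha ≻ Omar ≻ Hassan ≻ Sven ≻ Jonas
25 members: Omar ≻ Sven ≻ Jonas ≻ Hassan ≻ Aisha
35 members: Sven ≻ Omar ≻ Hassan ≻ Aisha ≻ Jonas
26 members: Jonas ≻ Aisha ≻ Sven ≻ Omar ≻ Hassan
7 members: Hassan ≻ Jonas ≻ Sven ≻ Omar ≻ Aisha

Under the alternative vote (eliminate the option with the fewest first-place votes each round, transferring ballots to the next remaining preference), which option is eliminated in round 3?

Round 1: Jonas 26, Aisha 31, Omar 25, Sven 35, Hassan 7. Eliminate Hassan.
Round 2: Jonas 33, Aisha 31, Omar 25, Sven 35. Eliminate Omar.
Round 3: Jonas 33, Aisha 31, Sven 60. Eliminate Aisha.

Aisha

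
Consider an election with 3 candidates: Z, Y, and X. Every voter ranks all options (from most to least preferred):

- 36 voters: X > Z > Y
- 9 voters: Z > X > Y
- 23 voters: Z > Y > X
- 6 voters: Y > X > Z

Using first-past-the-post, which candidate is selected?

X

First-place votes: Z 32, Y 6, X 36.
X has the most first-place votes.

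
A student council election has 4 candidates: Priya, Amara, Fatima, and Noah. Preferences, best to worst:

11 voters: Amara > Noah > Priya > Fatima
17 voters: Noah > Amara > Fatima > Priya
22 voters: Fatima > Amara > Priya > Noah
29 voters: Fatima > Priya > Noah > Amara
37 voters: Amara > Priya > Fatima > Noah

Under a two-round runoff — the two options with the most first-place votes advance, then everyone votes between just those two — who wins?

Amara

Round 1 first-place votes: Priya 0, Amara 48, Fatima 51, Noah 17.
Fatima and Amara advance.
Runoff: Fatima is preferred to Amara by 51 voters; Amara by 65.
Amara wins the runoff.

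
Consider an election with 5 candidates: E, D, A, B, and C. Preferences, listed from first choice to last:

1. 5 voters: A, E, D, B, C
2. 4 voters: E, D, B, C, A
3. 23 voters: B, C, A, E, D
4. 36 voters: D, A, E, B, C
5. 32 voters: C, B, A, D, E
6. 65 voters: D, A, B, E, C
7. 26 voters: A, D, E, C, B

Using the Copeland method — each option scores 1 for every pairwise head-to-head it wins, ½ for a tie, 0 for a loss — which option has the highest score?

E: beats C; loses to D, A, and B → score 1.
D: beats E, A, B, and C → score 4.
A: beats E, B, and C; loses to D → score 3.
B: beats E and C; loses to D and A → score 2.
C: loses to E, D, A, and B → score 0.
D has the best pairwise record.

D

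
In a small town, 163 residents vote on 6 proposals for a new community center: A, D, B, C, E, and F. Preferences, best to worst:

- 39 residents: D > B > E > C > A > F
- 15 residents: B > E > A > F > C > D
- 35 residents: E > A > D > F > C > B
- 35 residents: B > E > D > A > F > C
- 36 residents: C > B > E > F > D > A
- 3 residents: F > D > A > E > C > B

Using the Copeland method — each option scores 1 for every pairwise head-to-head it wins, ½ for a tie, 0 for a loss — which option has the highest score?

A: beats C and F; loses to D, B, and E → score 2.
D: beats A, C, and F; loses to B and E → score 3.
B: beats A, D, C, E, and F → score 5.
C: loses to A, D, B, E, and F → score 0.
E: beats A, D, C, and F; loses to B → score 4.
F: beats C; loses to A, D, B, and E → score 1.
B has the best pairwise record.

B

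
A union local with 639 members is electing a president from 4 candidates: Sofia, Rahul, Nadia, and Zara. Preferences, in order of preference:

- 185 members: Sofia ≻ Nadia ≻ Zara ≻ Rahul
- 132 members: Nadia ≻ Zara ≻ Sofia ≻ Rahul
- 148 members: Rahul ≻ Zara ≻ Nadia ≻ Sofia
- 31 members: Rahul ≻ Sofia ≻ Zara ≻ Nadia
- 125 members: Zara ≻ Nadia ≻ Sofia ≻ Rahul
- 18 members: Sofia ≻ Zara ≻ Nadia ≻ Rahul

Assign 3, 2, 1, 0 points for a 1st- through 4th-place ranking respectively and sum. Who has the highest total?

Zara

Sofia: 185·3 + 132·1 + 148·0 + 31·2 + 125·1 + 18·3 = 928
Rahul: 185·0 + 132·0 + 148·3 + 31·3 + 125·0 + 18·0 = 537
Nadia: 185·2 + 132·3 + 148·1 + 31·0 + 125·2 + 18·1 = 1182
Zara: 185·1 + 132·2 + 148·2 + 31·1 + 125·3 + 18·2 = 1187
Zara has the highest Borda score (1187).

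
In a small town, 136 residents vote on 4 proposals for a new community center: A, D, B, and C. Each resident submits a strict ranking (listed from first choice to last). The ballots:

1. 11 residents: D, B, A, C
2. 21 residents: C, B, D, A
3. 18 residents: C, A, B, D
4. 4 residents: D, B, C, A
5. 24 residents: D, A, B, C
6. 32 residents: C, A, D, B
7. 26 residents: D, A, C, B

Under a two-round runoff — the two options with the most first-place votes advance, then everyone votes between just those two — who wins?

C

Round 1 first-place votes: A 0, D 65, B 0, C 71.
C and D advance.
Runoff: C is preferred to D by 71 voters; D by 65.
C wins the runoff.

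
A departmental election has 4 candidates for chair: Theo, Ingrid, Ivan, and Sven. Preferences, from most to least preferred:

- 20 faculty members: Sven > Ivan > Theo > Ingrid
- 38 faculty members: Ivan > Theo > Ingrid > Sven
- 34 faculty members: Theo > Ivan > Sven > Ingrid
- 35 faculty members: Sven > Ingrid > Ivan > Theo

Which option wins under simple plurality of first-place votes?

First-place votes: Theo 34, Ingrid 0, Ivan 38, Sven 55.
Sven has the most first-place votes.

Sven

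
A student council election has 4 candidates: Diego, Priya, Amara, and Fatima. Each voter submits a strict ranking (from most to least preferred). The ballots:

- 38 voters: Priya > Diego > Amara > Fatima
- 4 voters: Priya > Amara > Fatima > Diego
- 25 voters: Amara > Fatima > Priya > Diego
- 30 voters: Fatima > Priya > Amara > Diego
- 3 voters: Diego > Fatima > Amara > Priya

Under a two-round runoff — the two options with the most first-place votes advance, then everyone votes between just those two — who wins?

Fatima

Round 1 first-place votes: Diego 3, Priya 42, Amara 25, Fatima 30.
Priya and Fatima advance.
Runoff: Priya is preferred to Fatima by 42 voters; Fatima by 58.
Fatima wins the runoff.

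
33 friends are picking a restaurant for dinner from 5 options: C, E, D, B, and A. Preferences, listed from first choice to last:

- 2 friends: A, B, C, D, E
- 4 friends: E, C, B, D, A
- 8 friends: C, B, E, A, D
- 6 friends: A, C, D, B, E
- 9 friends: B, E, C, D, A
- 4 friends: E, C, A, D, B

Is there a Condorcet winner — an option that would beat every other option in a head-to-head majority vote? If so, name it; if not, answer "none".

Checking pairwise contests:
E beats C 17–16.
B beats E 25–8.
C beats D 33–0.
C beats B 22–11.
C beats A 25–8.
Every option loses at least one head-to-head, so there is no Condorcet winner.

none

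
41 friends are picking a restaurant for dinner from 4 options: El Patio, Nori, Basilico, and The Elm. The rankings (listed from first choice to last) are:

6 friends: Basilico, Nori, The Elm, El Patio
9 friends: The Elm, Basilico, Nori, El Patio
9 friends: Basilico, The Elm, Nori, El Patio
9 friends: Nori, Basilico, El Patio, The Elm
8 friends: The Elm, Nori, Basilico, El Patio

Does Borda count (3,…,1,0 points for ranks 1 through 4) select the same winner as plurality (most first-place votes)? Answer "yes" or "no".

no

Borda — scores: El Patio 9, Nori 73, Basilico 89, The Elm 75. Winner: Basilico.
Plurality — first-place votes: El Patio 0, Nori 9, Basilico 15, The Elm 17. Winner: The Elm.
The two methods disagree.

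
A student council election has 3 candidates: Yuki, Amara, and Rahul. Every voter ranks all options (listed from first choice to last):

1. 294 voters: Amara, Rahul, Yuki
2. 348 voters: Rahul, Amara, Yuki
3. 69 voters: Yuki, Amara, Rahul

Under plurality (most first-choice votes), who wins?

First-place votes: Yuki 69, Amara 294, Rahul 348.
Rahul has the most first-place votes.

Rahul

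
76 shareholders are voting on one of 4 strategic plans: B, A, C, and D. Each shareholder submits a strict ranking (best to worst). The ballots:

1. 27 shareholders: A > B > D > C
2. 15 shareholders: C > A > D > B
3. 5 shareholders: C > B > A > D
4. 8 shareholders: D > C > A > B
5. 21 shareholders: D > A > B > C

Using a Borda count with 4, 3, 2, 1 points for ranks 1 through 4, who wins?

B: 27·3 + 15·1 + 5·3 + 8·1 + 21·2 = 161
A: 27·4 + 15·3 + 5·2 + 8·2 + 21·3 = 242
C: 27·1 + 15·4 + 5·4 + 8·3 + 21·1 = 152
D: 27·2 + 15·2 + 5·1 + 8·4 + 21·4 = 205
A has the highest Borda score (242).

A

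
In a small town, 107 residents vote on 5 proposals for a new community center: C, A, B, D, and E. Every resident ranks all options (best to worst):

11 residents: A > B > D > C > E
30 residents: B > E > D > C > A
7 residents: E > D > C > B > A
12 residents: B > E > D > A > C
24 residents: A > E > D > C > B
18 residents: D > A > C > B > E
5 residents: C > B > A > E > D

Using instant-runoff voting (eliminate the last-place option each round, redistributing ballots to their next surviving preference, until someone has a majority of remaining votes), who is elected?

B

Round 1: C 5, A 35, B 42, D 18, E 7. Eliminate C.
Round 2: A 35, B 47, D 18, E 7. Eliminate E.
Round 3: A 35, B 47, D 25. Eliminate D.
Round 4: A 53, B 54. B has a majority.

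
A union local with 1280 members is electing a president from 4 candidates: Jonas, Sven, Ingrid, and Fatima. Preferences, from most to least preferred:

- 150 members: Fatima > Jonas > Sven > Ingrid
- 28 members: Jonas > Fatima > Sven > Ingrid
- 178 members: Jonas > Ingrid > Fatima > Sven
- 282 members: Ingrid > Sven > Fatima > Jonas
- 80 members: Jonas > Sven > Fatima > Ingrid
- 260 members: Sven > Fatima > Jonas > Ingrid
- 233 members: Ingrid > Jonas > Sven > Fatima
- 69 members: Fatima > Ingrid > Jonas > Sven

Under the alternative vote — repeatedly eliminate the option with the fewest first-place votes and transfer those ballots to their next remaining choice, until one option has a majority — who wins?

Jonas

Round 1: Jonas 286, Sven 260, Ingrid 515, Fatima 219. Eliminate Fatima.
Round 2: Jonas 436, Sven 260, Ingrid 584. Eliminate Sven.
Round 3: Jonas 696, Ingrid 584. Jonas has a majority.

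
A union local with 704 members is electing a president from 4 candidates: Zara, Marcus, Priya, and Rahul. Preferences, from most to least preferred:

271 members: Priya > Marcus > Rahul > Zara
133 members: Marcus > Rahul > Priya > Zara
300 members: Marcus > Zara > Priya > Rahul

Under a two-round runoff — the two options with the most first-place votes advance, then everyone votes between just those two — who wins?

Marcus

Round 1 first-place votes: Zara 0, Marcus 433, Priya 271, Rahul 0.
Marcus and Priya advance.
Runoff: Marcus is preferred to Priya by 433 voters; Priya by 271.
Marcus wins the runoff.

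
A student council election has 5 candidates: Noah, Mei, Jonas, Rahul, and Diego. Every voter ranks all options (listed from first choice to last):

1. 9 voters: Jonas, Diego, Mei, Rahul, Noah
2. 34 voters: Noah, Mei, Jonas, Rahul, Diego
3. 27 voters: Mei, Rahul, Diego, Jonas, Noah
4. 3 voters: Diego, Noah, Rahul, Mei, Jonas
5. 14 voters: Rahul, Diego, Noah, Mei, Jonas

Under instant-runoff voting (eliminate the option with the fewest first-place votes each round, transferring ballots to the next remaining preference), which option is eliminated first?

Round 1: Noah 34, Mei 27, Jonas 9, Rahul 14, Diego 3. Eliminate Diego.

Diego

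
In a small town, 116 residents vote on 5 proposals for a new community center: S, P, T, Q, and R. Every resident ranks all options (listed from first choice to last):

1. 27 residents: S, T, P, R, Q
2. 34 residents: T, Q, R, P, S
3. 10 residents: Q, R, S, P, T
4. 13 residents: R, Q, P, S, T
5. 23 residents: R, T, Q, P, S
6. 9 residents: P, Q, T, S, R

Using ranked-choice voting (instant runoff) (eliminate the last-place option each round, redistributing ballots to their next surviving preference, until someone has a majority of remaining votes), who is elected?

T

Round 1: S 27, P 9, T 34, Q 10, R 36. Eliminate P.
Round 2: S 27, T 34, Q 19, R 36. Eliminate Q.
Round 3: S 27, T 43, R 46. Eliminate S.
Round 4: T 70, R 46. T has a majority.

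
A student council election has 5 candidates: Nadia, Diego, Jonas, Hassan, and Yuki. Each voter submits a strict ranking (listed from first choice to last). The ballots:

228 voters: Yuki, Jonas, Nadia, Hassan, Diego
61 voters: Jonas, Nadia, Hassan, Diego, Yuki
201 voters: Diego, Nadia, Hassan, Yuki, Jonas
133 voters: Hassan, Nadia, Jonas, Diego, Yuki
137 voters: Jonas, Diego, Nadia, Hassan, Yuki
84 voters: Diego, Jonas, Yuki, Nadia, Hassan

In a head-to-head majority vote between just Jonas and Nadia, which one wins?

Jonas

Voters preferring Jonas to Nadia: 510; preferring Nadia to Jonas: 334.
Jonas wins the head-to-head.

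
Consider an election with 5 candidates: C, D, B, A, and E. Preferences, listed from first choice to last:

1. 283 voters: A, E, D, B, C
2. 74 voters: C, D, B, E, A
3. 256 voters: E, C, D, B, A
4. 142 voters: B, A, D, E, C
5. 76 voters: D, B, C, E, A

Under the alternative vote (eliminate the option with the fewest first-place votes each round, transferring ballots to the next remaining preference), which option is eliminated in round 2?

B

Round 1: C 74, D 76, B 142, A 283, E 256. Eliminate C.
Round 2: D 150, B 142, A 283, E 256. Eliminate B.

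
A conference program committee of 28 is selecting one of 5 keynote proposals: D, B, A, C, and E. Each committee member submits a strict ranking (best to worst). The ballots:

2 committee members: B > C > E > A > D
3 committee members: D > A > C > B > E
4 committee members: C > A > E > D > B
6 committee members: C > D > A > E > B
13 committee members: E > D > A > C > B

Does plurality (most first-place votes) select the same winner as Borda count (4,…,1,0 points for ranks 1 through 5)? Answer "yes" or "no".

no

Plurality — first-place votes: D 3, B 2, A 0, C 10, E 13. Winner: E.
Borda — scores: D 73, B 11, A 61, C 65, E 70. Winner: D.
The two methods disagree.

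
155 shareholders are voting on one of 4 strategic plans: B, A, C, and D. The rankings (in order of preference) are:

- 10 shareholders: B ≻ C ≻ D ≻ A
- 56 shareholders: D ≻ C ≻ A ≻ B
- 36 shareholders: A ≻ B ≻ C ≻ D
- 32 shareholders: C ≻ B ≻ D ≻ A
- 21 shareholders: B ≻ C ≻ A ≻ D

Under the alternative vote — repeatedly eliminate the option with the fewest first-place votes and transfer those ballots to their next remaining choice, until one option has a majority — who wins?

C

Round 1: B 31, A 36, C 32, D 56. Eliminate B.
Round 2: A 36, C 63, D 56. Eliminate A.
Round 3: C 99, D 56. C has a majority.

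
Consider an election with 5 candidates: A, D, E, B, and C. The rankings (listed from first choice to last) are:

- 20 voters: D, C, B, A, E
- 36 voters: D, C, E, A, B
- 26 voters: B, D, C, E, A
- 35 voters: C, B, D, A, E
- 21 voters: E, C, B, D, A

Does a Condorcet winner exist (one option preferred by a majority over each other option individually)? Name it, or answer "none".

none

Checking pairwise contests:
D beats A 138–0.
B beats D 82–56.
D beats E 117–21.
C beats B 112–26.
D beats C 82–56.
Every option loses at least one head-to-head, so there is no Condorcet winner.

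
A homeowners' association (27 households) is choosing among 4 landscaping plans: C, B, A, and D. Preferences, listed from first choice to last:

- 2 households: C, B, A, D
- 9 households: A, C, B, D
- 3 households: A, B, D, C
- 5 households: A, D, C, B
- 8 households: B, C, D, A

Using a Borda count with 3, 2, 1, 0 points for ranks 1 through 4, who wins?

C: 2·3 + 9·2 + 3·0 + 5·1 + 8·2 = 45
B: 2·2 + 9·1 + 3·2 + 5·0 + 8·3 = 43
A: 2·1 + 9·3 + 3·3 + 5·3 + 8·0 = 53
D: 2·0 + 9·0 + 3·1 + 5·2 + 8·1 = 21
A has the highest Borda score (53).

A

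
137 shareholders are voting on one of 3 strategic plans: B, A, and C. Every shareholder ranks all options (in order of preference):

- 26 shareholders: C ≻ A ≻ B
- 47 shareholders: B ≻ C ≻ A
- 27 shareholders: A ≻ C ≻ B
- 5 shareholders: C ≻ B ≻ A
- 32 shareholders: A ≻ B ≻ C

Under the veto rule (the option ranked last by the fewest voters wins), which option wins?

C

Last-place votes: B 53, A 52, C 32.
C is ranked last by the fewest voters, so C wins.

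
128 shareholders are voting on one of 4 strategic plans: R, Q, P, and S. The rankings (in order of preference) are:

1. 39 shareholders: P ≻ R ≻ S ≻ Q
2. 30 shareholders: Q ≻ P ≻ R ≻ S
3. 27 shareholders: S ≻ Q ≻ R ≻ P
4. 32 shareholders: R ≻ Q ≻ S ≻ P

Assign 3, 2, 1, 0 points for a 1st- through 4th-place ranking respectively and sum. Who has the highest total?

R

R: 39·2 + 30·1 + 27·1 + 32·3 = 231
Q: 39·0 + 30·3 + 27·2 + 32·2 = 208
P: 39·3 + 30·2 + 27·0 + 32·0 = 177
S: 39·1 + 30·0 + 27·3 + 32·1 = 152
R has the highest Borda score (231).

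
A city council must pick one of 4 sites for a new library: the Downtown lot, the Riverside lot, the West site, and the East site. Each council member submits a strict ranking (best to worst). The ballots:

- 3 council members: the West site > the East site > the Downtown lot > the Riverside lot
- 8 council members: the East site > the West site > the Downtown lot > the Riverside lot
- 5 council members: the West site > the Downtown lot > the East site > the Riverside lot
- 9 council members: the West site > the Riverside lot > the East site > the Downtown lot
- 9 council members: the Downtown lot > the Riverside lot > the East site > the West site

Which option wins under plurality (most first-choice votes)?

the West site

First-place votes: the Downtown lot 9, the Riverside lot 0, the West site 17, the East site 8.
the West site has the most first-place votes.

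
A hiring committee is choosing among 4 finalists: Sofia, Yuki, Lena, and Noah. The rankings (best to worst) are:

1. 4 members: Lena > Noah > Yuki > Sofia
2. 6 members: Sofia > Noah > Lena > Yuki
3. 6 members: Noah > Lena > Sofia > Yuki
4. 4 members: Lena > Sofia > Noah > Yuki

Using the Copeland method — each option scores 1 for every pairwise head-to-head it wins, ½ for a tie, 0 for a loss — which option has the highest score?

Sofia: beats Yuki; ties Noah; loses to Lena → score 1.5.
Yuki: loses to Sofia, Lena, and Noah → score 0.
Lena: beats Sofia and Yuki; loses to Noah → score 2.
Noah: beats Yuki and Lena; ties Sofia → score 2.5.
Noah has the best pairwise record.

Noah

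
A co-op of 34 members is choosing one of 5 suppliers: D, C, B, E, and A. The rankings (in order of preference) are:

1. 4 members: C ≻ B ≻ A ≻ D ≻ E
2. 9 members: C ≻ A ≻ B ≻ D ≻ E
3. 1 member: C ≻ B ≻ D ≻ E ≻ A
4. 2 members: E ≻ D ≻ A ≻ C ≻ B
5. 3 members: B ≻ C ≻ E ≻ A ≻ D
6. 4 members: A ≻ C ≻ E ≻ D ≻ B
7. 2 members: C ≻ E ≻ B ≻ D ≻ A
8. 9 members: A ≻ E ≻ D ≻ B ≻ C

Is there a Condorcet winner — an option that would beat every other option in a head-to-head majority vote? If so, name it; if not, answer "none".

C

C vs D: 23–11 for C.
C vs B: 22–12 for C.
C vs E: 23–11 for C.
C vs A: 19–15 for C.
C beats every other option head-to-head.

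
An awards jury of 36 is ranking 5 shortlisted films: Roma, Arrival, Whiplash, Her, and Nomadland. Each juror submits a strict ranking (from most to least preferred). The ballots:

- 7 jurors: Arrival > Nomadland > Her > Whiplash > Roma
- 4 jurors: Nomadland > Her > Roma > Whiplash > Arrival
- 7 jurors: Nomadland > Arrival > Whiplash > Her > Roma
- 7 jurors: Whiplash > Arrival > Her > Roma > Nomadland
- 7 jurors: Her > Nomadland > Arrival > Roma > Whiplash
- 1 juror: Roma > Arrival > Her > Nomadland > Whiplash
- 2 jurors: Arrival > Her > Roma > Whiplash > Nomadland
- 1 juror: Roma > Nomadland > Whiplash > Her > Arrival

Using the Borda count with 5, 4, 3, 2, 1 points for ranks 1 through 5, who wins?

Arrival

Roma: 7·1 + 4·3 + 7·1 + 7·2 + 7·2 + 1·5 + 2·3 + 1·5 = 70
Arrival: 7·5 + 4·1 + 7·4 + 7·4 + 7·3 + 1·4 + 2·5 + 1·1 = 131
Whiplash: 7·2 + 4·2 + 7·3 + 7·5 + 7·1 + 1·1 + 2·2 + 1·3 = 93
Her: 7·3 + 4·4 + 7·2 + 7·3 + 7·5 + 1·3 + 2·4 + 1·2 = 120
Nomadland: 7·4 + 4·5 + 7·5 + 7·1 + 7·4 + 1·2 + 2·1 + 1·4 = 126
Arrival has the highest Borda score (131).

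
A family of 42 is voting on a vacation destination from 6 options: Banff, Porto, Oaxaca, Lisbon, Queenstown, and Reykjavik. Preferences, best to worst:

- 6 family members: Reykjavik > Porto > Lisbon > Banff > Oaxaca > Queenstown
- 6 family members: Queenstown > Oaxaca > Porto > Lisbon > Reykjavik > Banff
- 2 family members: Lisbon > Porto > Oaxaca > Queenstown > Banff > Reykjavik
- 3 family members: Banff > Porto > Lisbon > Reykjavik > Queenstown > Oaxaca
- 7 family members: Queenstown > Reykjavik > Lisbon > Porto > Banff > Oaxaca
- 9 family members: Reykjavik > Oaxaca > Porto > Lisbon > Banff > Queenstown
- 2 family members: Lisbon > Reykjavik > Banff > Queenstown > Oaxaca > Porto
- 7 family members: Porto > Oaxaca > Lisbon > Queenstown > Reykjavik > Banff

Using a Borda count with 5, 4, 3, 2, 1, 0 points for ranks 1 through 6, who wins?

Porto

Banff: 6·2 + 6·0 + 2·1 + 3·5 + 7·1 + 9·1 + 2·3 + 7·0 = 51
Porto: 6·4 + 6·3 + 2·4 + 3·4 + 7·2 + 9·3 + 2·0 + 7·5 = 138
Oaxaca: 6·1 + 6·4 + 2·3 + 3·0 + 7·0 + 9·4 + 2·1 + 7·4 = 102
Lisbon: 6·3 + 6·2 + 2·5 + 3·3 + 7·3 + 9·2 + 2·5 + 7·3 = 119
Queenstown: 6·0 + 6·5 + 2·2 + 3·1 + 7·5 + 9·0 + 2·2 + 7·2 = 90
Reykjavik: 6·5 + 6·1 + 2·0 + 3·2 + 7·4 + 9·5 + 2·4 + 7·1 = 130
Porto has the highest Borda score (138).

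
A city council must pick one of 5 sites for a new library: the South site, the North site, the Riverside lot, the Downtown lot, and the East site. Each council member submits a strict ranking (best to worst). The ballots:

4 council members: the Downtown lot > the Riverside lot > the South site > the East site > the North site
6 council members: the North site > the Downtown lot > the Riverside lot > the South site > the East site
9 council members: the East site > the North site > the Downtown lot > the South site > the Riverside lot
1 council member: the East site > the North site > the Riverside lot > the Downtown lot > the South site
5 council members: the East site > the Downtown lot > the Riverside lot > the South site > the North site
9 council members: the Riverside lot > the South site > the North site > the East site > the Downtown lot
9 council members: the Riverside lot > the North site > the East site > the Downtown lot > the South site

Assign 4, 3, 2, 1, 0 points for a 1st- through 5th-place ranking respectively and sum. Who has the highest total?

the South site: 4·2 + 6·1 + 9·1 + 1·0 + 5·1 + 9·3 + 9·0 = 55
the North site: 4·0 + 6·4 + 9·3 + 1·3 + 5·0 + 9·2 + 9·3 = 99
the Riverside lot: 4·3 + 6·2 + 9·0 + 1·2 + 5·2 + 9·4 + 9·4 = 108
the Downtown lot: 4·4 + 6·3 + 9·2 + 1·1 + 5·3 + 9·0 + 9·1 = 77
the East site: 4·1 + 6·0 + 9·4 + 1·4 + 5·4 + 9·1 + 9·2 = 91
the Riverside lot has the highest Borda score (108).

the Riverside lot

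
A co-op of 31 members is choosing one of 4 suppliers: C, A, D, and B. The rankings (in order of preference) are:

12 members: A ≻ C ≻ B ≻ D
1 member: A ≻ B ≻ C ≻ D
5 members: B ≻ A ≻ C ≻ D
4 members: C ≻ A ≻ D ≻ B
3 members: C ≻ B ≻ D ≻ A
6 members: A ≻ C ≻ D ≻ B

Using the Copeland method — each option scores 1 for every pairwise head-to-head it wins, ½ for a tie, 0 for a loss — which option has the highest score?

A

C: beats D and B; loses to A → score 2.
A: beats C, D, and B → score 3.
D: loses to C, A, and B → score 0.
B: beats D; loses to C and A → score 1.
A has the best pairwise record.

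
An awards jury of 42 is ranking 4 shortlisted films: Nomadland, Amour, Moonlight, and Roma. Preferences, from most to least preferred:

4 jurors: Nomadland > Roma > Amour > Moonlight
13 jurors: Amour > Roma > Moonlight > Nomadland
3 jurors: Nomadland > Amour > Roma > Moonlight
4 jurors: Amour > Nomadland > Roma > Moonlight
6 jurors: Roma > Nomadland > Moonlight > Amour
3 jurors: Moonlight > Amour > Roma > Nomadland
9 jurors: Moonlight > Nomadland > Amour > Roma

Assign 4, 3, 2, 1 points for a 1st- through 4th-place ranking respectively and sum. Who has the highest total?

Amour

Nomadland: 4·4 + 13·1 + 3·4 + 4·3 + 6·3 + 3·1 + 9·3 = 101
Amour: 4·2 + 13·4 + 3·3 + 4·4 + 6·1 + 3·3 + 9·2 = 118
Moonlight: 4·1 + 13·2 + 3·1 + 4·1 + 6·2 + 3·4 + 9·4 = 97
Roma: 4·3 + 13·3 + 3·2 + 4·2 + 6·4 + 3·2 + 9·1 = 104
Amour has the highest Borda score (118).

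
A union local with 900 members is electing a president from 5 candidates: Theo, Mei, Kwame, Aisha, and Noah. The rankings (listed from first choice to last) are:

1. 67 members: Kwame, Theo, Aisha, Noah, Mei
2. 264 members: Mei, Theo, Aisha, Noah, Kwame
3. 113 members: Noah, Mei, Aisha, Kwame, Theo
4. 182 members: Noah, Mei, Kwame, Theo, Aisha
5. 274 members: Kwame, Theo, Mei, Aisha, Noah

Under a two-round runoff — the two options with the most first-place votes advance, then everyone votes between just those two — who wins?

Noah

Round 1 first-place votes: Theo 0, Mei 264, Kwame 341, Aisha 0, Noah 295.
Kwame and Noah advance.
Runoff: Kwame is preferred to Noah by 341 voters; Noah by 559.
Noah wins the runoff.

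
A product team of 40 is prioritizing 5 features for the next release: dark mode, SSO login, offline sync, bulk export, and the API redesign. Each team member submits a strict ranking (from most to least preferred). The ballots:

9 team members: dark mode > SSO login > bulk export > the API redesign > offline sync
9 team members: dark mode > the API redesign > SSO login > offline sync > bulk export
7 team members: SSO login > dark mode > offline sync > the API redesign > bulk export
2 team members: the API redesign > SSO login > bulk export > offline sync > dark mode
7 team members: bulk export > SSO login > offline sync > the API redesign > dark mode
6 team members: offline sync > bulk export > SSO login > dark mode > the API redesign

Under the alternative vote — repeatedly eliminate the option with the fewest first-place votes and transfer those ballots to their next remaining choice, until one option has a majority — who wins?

dark mode

Round 1: dark mode 18, SSO login 7, offline sync 6, bulk export 7, the API redesign 2. Eliminate the API redesign.
Round 2: dark mode 18, SSO login 9, offline sync 6, bulk export 7. Eliminate offline sync.
Round 3: dark mode 18, SSO login 9, bulk export 13. Eliminate SSO login.
Round 4: dark mode 25, bulk export 15. Dark mode has a majority.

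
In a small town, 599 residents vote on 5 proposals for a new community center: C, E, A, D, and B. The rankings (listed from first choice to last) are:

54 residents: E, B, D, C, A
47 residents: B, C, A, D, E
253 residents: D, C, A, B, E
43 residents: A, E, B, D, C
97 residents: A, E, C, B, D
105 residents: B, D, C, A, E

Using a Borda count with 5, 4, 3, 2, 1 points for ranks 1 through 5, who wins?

C: 54·2 + 47·4 + 253·4 + 43·1 + 97·3 + 105·3 = 1957
E: 54·5 + 47·1 + 253·1 + 43·4 + 97·4 + 105·1 = 1235
A: 54·1 + 47·3 + 253·3 + 43·5 + 97·5 + 105·2 = 1864
D: 54·3 + 47·2 + 253·5 + 43·2 + 97·1 + 105·4 = 2124
B: 54·4 + 47·5 + 253·2 + 43·3 + 97·2 + 105·5 = 1805
D has the highest Borda score (2124).

D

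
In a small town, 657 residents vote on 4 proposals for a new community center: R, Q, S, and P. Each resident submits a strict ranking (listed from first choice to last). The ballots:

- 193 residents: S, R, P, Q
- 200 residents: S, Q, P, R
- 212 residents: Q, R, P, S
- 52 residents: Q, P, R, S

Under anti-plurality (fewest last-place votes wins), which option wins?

Last-place votes: R 200, Q 193, S 264, P 0.
P is ranked last by the fewest voters, so P wins.

P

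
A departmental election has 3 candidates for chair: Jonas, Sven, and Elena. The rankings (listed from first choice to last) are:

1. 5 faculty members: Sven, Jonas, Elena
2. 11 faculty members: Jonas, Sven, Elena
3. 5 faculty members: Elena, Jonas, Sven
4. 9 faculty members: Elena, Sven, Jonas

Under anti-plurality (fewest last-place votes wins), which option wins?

Sven

Last-place votes: Jonas 9, Sven 5, Elena 16.
Sven is ranked last by the fewest voters, so Sven wins.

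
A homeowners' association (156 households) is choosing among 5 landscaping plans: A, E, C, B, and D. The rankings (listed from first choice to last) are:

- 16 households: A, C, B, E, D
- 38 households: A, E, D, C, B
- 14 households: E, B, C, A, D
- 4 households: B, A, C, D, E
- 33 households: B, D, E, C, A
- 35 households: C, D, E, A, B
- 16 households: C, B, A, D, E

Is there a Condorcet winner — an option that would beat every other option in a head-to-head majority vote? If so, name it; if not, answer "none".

none

Checking pairwise contests:
E beats A 82–74.
D beats E 88–68.
E beats C 85–71.
A beats B 89–67.
A beats D 88–68.
Every option loses at least one head-to-head, so there is no Condorcet winner.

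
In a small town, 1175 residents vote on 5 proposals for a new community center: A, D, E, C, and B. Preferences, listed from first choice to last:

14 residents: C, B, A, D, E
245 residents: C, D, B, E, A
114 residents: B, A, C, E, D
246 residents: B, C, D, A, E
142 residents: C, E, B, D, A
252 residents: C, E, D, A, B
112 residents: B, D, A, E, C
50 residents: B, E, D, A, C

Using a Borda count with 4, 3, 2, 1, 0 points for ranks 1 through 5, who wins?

C

A: 14·2 + 245·0 + 114·3 + 246·1 + 142·0 + 252·1 + 112·2 + 50·1 = 1142
D: 14·1 + 245·3 + 114·0 + 246·2 + 142·1 + 252·2 + 112·3 + 50·2 = 2323
E: 14·0 + 245·1 + 114·1 + 246·0 + 142·3 + 252·3 + 112·1 + 50·3 = 1803
C: 14·4 + 245·4 + 114·2 + 246·3 + 142·4 + 252·4 + 112·0 + 50·0 = 3578
B: 14·3 + 245·2 + 114·4 + 246·4 + 142·2 + 252·0 + 112·4 + 50·4 = 2904
C has the highest Borda score (3578).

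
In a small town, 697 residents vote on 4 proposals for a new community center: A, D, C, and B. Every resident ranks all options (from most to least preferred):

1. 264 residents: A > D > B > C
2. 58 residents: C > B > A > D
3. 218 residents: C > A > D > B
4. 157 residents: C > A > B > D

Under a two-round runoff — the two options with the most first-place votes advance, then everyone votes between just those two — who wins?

C

Round 1 first-place votes: A 264, D 0, C 433, B 0.
C and A advance.
Runoff: C is preferred to A by 433 voters; A by 264.
C wins the runoff.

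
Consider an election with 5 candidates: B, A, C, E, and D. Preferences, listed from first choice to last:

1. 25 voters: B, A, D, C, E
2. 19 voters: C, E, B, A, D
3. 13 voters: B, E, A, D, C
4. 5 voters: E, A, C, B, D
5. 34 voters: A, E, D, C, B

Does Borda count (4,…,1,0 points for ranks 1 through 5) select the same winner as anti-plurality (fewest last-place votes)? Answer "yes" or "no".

Borda — scores: B 195, A 271, C 145, E 218, D 131. Winner: A.
Anti-plurality — last-place votes: B 34, A 0, C 13, E 25, D 24. Winner: A.
The two methods agree.

yes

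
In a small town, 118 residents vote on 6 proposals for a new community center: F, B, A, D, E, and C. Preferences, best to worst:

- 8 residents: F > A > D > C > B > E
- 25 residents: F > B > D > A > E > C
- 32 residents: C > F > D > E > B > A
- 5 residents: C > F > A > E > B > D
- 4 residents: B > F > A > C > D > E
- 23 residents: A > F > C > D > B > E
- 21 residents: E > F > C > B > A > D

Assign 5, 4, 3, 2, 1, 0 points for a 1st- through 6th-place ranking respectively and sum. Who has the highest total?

F

F: 8·5 + 25·5 + 32·4 + 5·4 + 4·4 + 23·4 + 21·4 = 505
B: 8·1 + 25·4 + 32·1 + 5·1 + 4·5 + 23·1 + 21·2 = 230
A: 8·4 + 25·2 + 32·0 + 5·3 + 4·3 + 23·5 + 21·1 = 245
D: 8·3 + 25·3 + 32·3 + 5·0 + 4·1 + 23·2 + 21·0 = 245
E: 8·0 + 25·1 + 32·2 + 5·2 + 4·0 + 23·0 + 21·5 = 204
C: 8·2 + 25·0 + 32·5 + 5·5 + 4·2 + 23·3 + 21·3 = 341
F has the highest Borda score (505).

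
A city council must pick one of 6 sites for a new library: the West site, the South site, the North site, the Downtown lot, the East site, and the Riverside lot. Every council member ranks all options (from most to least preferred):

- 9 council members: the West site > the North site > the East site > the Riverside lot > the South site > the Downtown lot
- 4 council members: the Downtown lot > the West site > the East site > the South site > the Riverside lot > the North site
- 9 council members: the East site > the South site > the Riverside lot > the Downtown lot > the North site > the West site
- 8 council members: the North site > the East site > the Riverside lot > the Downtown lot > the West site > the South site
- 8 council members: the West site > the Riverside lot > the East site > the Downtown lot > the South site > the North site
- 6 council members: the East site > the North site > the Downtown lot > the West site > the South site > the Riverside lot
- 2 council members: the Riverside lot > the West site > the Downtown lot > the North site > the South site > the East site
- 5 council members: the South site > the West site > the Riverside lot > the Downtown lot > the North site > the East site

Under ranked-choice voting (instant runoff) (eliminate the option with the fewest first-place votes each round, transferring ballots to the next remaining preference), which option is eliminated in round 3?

the South site

Round 1: the West site 17, the South site 5, the North site 8, the Downtown lot 4, the East site 15, the Riverside lot 2. Eliminate the Riverside lot.
Round 2: the West site 19, the South site 5, the North site 8, the Downtown lot 4, the East site 15. Eliminate the Downtown lot.
Round 3: the West site 23, the South site 5, the North site 8, the East site 15. Eliminate the South site.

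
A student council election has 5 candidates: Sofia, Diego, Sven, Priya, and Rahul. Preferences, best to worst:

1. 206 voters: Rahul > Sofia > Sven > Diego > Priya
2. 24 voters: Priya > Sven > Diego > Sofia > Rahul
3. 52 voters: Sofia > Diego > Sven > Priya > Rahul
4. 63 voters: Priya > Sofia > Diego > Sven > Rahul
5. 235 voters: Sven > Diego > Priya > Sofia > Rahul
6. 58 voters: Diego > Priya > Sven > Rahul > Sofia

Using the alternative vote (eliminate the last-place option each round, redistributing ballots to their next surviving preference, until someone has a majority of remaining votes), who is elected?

Sven

Round 1: Sofia 52, Diego 58, Sven 235, Priya 87, Rahul 206. Eliminate Sofia.
Round 2: Diego 110, Sven 235, Priya 87, Rahul 206. Eliminate Priya.
Round 3: Diego 173, Sven 259, Rahul 206. Eliminate Diego.
Round 4: Sven 432, Rahul 206. Sven has a majority.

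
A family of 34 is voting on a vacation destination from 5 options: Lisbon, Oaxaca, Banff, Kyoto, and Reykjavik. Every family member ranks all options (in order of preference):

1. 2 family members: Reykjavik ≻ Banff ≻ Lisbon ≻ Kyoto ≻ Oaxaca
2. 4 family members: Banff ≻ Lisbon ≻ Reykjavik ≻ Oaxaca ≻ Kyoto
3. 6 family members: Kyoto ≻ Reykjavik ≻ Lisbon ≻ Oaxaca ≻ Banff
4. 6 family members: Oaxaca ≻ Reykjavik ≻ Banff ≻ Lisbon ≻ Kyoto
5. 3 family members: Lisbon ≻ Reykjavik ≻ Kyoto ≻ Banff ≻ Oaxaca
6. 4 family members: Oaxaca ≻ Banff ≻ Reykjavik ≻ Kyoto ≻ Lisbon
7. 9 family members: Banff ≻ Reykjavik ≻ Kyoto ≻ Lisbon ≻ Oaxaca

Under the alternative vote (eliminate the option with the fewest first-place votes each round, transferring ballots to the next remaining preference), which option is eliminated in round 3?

Round 1: Lisbon 3, Oaxaca 10, Banff 13, Kyoto 6, Reykjavik 2. Eliminate Reykjavik.
Round 2: Lisbon 3, Oaxaca 10, Banff 15, Kyoto 6. Eliminate Lisbon.
Round 3: Oaxaca 10, Banff 15, Kyoto 9. Eliminate Kyoto.

Kyoto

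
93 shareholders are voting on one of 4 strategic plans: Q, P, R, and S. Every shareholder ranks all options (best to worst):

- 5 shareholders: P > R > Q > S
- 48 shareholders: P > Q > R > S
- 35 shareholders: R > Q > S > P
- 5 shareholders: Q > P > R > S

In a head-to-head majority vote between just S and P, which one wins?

P

Voters preferring S to P: 35; preferring P to S: 58.
P wins the head-to-head.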